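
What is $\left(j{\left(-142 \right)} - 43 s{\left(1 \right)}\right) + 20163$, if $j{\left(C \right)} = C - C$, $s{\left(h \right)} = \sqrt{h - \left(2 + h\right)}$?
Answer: $20163 - 43 i \sqrt{2} \approx 20163.0 - 60.811 i$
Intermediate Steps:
$s{\left(h \right)} = i \sqrt{2}$ ($s{\left(h \right)} = \sqrt{-2} = i \sqrt{2}$)
$j{\left(C \right)} = 0$
$\left(j{\left(-142 \right)} - 43 s{\left(1 \right)}\right) + 20163 = \left(0 - 43 i \sqrt{2}\right) + 20163 = - 43 i \sqrt{2} + 20163 = 20163 - 43 i \sqrt{2}$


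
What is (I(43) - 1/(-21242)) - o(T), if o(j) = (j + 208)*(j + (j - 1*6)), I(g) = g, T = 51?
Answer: -527247681/21242 ≈ -24821.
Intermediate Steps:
o(j) = (-6 + 2*j)*(208 + j) (o(j) = (208 + j)*(j + (j - 6)) = (208 + j)*(j + (-6 + j)) = (208 + j)*(-6 + 2*j) = (-6 + 2*j)*(208 + j))
(I(43) - 1/(-21242)) - o(T) = (43 - 1/(-21242)) - (-1248 + 2*51² + 410*51) = (43 - 1*(-1/21242)) - (-1248 + 2*2601 + 20910) = (43 + 1/21242) - (-1248 + 5202 + 20910) = 913407/21242 - 1*24864 = 913407/21242 - 24864 = -527247681/21242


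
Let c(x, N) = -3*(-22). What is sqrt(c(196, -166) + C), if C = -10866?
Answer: 60*I*sqrt(3) ≈ 103.92*I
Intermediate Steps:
c(x, N) = 66
sqrt(c(196, -166) + C) = sqrt(66 - 10866) = sqrt(-10800) = 60*I*sqrt(3)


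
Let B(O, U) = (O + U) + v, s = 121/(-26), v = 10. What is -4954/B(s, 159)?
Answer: -128804/4273 ≈ -30.144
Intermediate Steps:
s = -121/26 (s = 121*(-1/26) = -121/26 ≈ -4.6538)
B(O, U) = 10 + O + U (B(O, U) = (O + U) + 10 = 10 + O + U)
-4954/B(s, 159) = -4954/(10 - 121/26 + 159) = -4954/4273/26 = -4954*26/4273 = -128804/4273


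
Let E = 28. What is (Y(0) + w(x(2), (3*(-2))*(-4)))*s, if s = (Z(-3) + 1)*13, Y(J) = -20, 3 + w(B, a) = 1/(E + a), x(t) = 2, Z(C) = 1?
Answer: -1195/2 ≈ -597.50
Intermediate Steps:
w(B, a) = -3 + 1/(28 + a)
s = 26 (s = (1 + 1)*13 = 2*13 = 26)
(Y(0) + w(x(2), (3*(-2))*(-4)))*s = (-20 + (-83 - 3*3*(-2)*(-4))/(28 + (3*(-2))*(-4)))*26 = (-20 + (-83 - (-18)*(-4))/(28 - 6*(-4)))*26 = (-20 + (-83 - 3*24)/(28 + 24))*26 = (-20 + (-83 - 72)/52)*26 = (-20 + (1/52)*(-155))*26 = (-20 - 155/52)*26 = -1195/52*26 = -1195/2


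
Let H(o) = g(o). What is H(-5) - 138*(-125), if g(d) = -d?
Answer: 17255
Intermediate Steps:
H(o) = -o
H(-5) - 138*(-125) = -1*(-5) - 138*(-125) = 5 + 17250 = 17255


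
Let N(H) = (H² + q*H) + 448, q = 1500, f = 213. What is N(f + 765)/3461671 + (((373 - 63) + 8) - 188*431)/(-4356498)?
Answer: 5419623188273/7540381394079 ≈ 0.71875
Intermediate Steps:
N(H) = 448 + H² + 1500*H (N(H) = (H² + 1500*H) + 448 = 448 + H² + 1500*H)
N(f + 765)/3461671 + (((373 - 63) + 8) - 188*431)/(-4356498) = (448 + (213 + 765)² + 1500*(213 + 765))/3461671 + (((373 - 63) + 8) - 188*431)/(-4356498) = (448 + 978² + 1500*978)*(1/3461671) + ((310 + 8) - 81028)*(-1/4356498) = (448 + 956484 + 1467000)*(1/3461671) + (318 - 81028)*(-1/4356498) = 2423932*(1/3461671) - 80710*(-1/4356498) = 2423932/3461671 + 40355/2178249 = 5419623188273/7540381394079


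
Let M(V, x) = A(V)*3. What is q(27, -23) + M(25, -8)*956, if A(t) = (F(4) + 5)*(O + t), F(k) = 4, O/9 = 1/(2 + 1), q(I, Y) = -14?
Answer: 722722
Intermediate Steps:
O = 3 (O = 9/(2 + 1) = 9/3 = 9*(⅓) = 3)
A(t) = 27 + 9*t (A(t) = (4 + 5)*(3 + t) = 9*(3 + t) = 27 + 9*t)
M(V, x) = 81 + 27*V (M(V, x) = (27 + 9*V)*3 = 81 + 27*V)
q(27, -23) + M(25, -8)*956 = -14 + (81 + 27*25)*956 = -14 + (81 + 675)*956 = -14 + 756*956 = -14 + 722736 = 722722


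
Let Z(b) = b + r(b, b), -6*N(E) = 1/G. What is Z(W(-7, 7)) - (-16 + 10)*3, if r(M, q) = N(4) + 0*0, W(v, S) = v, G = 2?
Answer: 131/12 ≈ 10.917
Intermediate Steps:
N(E) = -1/12 (N(E) = -⅙/2 = -⅙*½ = -1/12)
r(M, q) = -1/12 (r(M, q) = -1/12 + 0*0 = -1/12 + 0 = -1/12)
Z(b) = -1/12 + b (Z(b) = b - 1/12 = -1/12 + b)
Z(W(-7, 7)) - (-16 + 10)*3 = (-1/12 - 7) - (-16 + 10)*3 = -85/12 - (-6)*3 = -85/12 - 1*(-18) = -85/12 + 18 = 131/12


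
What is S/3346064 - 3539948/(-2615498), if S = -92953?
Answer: 35588264353/26845471472 ≈ 1.3257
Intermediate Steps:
S/3346064 - 3539948/(-2615498) = -92953/3346064 - 3539948/(-2615498) = -92953*1/3346064 - 3539948*(-1/2615498) = -92953/3346064 + 1769974/1307749 = 35588264353/26845471472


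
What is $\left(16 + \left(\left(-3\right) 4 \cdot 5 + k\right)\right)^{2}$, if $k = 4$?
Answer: $1600$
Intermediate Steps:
$\left(16 + \left(\left(-3\right) 4 \cdot 5 + k\right)\right)^{2} = \left(16 + \left(\left(-3\right) 4 \cdot 5 + 4\right)\right)^{2} = \left(16 + \left(\left(-12\right) 5 + 4\right)\right)^{2} = \left(16 + \left(-60 + 4\right)\right)^{2} = \left(16 - 56\right)^{2} = \left(-40\right)^{2} = 1600$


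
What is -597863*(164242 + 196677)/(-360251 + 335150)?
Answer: 215780116097/25101 ≈ 8.5965e+6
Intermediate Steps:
-597863*(164242 + 196677)/(-360251 + 335150) = -597863/((-25101/360919)) = -597863/((-25101*1/360919)) = -597863/(-25101/360919) = -597863*(-360919/25101) = 215780116097/25101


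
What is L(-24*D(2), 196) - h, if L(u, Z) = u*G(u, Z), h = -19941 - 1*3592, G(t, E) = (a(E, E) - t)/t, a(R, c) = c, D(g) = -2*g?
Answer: 23633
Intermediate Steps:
G(t, E) = (E - t)/t
h = -23533 (h = -19941 - 3592 = -23533)
L(u, Z) = Z - u (L(u, Z) = u*((Z - u)/u) = Z - u)
L(-24*D(2), 196) - h = (196 - (-24)*(-2*2)) - 1*(-23533) = (196 - (-24)*(-4)) + 23533 = (196 - 1*96) + 23533 = (196 - 96) + 23533 = 100 + 23533 = 23633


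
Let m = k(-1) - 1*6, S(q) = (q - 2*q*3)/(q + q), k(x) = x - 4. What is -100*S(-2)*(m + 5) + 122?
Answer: -1378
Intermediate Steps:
k(x) = -4 + x
S(q) = -5/2 (S(q) = (q - 6*q)/((2*q)) = (-5*q)*(1/(2*q)) = -5/2)
m = -11 (m = (-4 - 1) - 1*6 = -5 - 6 = -11)
-100*S(-2)*(m + 5) + 122 = -(-250)*(-11 + 5) + 122 = -(-250)*(-6) + 122 = -100*15 + 122 = -1500 + 122 = -1378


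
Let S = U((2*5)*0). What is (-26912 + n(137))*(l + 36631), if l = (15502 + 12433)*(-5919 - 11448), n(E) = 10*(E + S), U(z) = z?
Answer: 12390692748588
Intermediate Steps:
S = 0 (S = (2*5)*0 = 10*0 = 0)
n(E) = 10*E (n(E) = 10*(E + 0) = 10*E)
l = -485147145 (l = 27935*(-17367) = -485147145)
(-26912 + n(137))*(l + 36631) = (-26912 + 10*137)*(-485147145 + 36631) = (-26912 + 1370)*(-485110514) = -25542*(-485110514) = 12390692748588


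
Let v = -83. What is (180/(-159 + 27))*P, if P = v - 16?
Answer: 135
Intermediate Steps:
P = -99 (P = -83 - 16 = -99)
(180/(-159 + 27))*P = (180/(-159 + 27))*(-99) = (180/(-132))*(-99) = (180*(-1/132))*(-99) = -15/11*(-99) = 135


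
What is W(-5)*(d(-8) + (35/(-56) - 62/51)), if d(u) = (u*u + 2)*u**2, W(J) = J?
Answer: -8613205/408 ≈ -21111.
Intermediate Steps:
d(u) = u**2*(2 + u**2) (d(u) = (u**2 + 2)*u**2 = (2 + u**2)*u**2 = u**2*(2 + u**2))
W(-5)*(d(-8) + (35/(-56) - 62/51)) = -5*((-8)**2*(2 + (-8)**2) + (35/(-56) - 62/51)) = -5*(64*(2 + 64) + (35*(-1/56) - 62*1/51)) = -5*(64*66 + (-5/8 - 62/51)) = -5*(4224 - 751/408) = -5*1722641/408 = -8613205/408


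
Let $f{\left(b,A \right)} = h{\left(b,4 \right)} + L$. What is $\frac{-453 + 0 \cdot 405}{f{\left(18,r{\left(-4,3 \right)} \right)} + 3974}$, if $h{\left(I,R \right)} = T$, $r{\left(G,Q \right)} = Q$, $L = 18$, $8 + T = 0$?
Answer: $- \frac{151}{1328} \approx -0.1137$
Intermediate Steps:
$T = -8$ ($T = -8 + 0 = -8$)
$h{\left(I,R \right)} = -8$
$f{\left(b,A \right)} = 10$ ($f{\left(b,A \right)} = -8 + 18 = 10$)
$\frac{-453 + 0 \cdot 405}{f{\left(18,r{\left(-4,3 \right)} \right)} + 3974} = \frac{-453 + 0 \cdot 405}{10 + 3974} = \frac{-453 + 0}{3984} = \left(-453\right) \frac{1}{3984} = - \frac{151}{1328}$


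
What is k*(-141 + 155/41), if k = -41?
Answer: 5626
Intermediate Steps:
k*(-141 + 155/41) = -41*(-141 + 155/41) = -41*(-5626/41) = 5626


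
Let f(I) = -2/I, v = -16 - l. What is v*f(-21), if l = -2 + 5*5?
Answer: -26/7 ≈ -3.7143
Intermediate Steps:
l = 23 (l = -2 + 25 = 23)
v = -39 (v = -16 - 1*23 = -16 - 23 = -39)
v*f(-21) = -(-78)/(-21) = -(-78)*(-1)/21 = -39*2/21 = -26/7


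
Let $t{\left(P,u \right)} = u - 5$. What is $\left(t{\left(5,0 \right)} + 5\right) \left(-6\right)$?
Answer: $0$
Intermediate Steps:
$t{\left(P,u \right)} = -5 + u$ ($t{\left(P,u \right)} = u - 5 = -5 + u$)
$\left(t{\left(5,0 \right)} + 5\right) \left(-6\right) = \left(\left(-5 + 0\right) + 5\right) \left(-6\right) = \left(-5 + 5\right) \left(-6\right) = 0 \left(-6\right) = 0$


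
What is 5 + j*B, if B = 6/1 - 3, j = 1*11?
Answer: 38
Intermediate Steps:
j = 11
B = 3 (B = 6*1 - 3 = 6 - 3 = 3)
5 + j*B = 5 + 11*3 = 5 + 33 = 38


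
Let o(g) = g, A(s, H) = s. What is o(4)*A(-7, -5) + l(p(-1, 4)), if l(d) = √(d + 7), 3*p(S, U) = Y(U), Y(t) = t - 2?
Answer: -28 + √69/3 ≈ -25.231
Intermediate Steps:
Y(t) = -2 + t
p(S, U) = -⅔ + U/3 (p(S, U) = (-2 + U)/3 = -⅔ + U/3)
l(d) = √(7 + d)
o(4)*A(-7, -5) + l(p(-1, 4)) = 4*(-7) + √(7 + (-⅔ + (⅓)*4)) = -28 + √(7 + (-⅔ + 4/3)) = -28 + √(7 + ⅔) = -28 + √(23/3) = -28 + √69/3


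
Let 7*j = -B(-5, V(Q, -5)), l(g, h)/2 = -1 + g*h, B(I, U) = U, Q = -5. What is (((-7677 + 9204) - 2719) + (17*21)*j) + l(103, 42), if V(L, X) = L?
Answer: 7713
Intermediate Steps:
l(g, h) = -2 + 2*g*h (l(g, h) = 2*(-1 + g*h) = -2 + 2*g*h)
j = 5/7 (j = (-1*(-5))/7 = (⅐)*5 = 5/7 ≈ 0.71429)
(((-7677 + 9204) - 2719) + (17*21)*j) + l(103, 42) = (((-7677 + 9204) - 2719) + (17*21)*(5/7)) + (-2 + 2*103*42) = ((1527 - 2719) + 357*(5/7)) + (-2 + 8652) = (-1192 + 255) + 8650 = -937 + 8650 = 7713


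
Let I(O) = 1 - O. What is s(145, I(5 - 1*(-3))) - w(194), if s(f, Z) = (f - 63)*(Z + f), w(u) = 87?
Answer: 11229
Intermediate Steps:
s(f, Z) = (-63 + f)*(Z + f)
s(145, I(5 - 1*(-3))) - w(194) = (145² - 63*(1 - (5 - 1*(-3))) - 63*145 + (1 - (5 - 1*(-3)))*145) - 1*87 = (21025 - 63*(1 - (5 + 3)) - 9135 + (1 - (5 + 3))*145) - 87 = (21025 - 63*(1 - 1*8) - 9135 + (1 - 1*8)*145) - 87 = (21025 - 63*(1 - 8) - 9135 + (1 - 8)*145) - 87 = (21025 - 63*(-7) - 9135 - 7*145) - 87 = (21025 + 441 - 9135 - 1015) - 87 = 11316 - 87 = 11229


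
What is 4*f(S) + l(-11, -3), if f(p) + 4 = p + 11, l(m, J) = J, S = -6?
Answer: 1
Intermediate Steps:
f(p) = 7 + p (f(p) = -4 + (p + 11) = -4 + (11 + p) = 7 + p)
4*f(S) + l(-11, -3) = 4*(7 - 6) - 3 = 4*1 - 3 = 4 - 3 = 1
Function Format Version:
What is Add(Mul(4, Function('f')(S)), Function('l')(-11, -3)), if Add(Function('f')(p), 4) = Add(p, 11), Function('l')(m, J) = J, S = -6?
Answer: 1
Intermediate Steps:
Function('f')(p) = Add(7, p) (Function('f')(p) = Add(-4, Add(p, 11)) = Add(-4, Add(11, p)) = Add(7, p))
Add(Mul(4, Function('f')(S)), Function('l')(-11, -3)) = Add(Mul(4, Add(7, -6)), -3) = Add(Mul(4, 1), -3) = Add(4, -3) = 1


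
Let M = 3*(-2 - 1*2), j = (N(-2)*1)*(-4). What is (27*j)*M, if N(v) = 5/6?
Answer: 1080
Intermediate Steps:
N(v) = 5/6 (N(v) = 5*(1/6) = 5/6)
j = -10/3 (j = ((5/6)*1)*(-4) = (5/6)*(-4) = -10/3 ≈ -3.3333)
M = -12 (M = 3*(-2 - 2) = 3*(-4) = -12)
(27*j)*M = (27*(-10/3))*(-12) = -90*(-12) = 1080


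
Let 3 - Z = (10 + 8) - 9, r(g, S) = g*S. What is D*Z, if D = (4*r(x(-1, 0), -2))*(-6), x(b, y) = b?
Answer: 288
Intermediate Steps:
r(g, S) = S*g
Z = -6 (Z = 3 - ((10 + 8) - 9) = 3 - (18 - 9) = 3 - 1*9 = 3 - 9 = -6)
D = -48 (D = (4*(-2*(-1)))*(-6) = (4*2)*(-6) = 8*(-6) = -48)
D*Z = -48*(-6) = 288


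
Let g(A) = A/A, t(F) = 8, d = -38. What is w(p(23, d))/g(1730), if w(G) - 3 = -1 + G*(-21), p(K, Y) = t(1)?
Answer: -166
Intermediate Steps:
g(A) = 1
p(K, Y) = 8
w(G) = 2 - 21*G (w(G) = 3 + (-1 + G*(-21)) = 3 + (-1 - 21*G) = 2 - 21*G)
w(p(23, d))/g(1730) = (2 - 21*8)/1 = (2 - 168)*1 = -166*1 = -166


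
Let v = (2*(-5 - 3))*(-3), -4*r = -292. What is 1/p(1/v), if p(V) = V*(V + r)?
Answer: 2304/3505 ≈ 0.65735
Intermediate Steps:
r = 73 (r = -¼*(-292) = 73)
v = 48 (v = (2*(-8))*(-3) = -16*(-3) = 48)
p(V) = V*(73 + V) (p(V) = V*(V + 73) = V*(73 + V))
1/p(1/v) = 1/((73 + 1/48)/48) = 1/((1/48)*(3505/48)) = 1/(3505/2304) = 2304/3505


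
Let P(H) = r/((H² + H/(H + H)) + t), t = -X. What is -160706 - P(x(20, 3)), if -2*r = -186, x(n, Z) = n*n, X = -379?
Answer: -51547896040/320759 ≈ -1.6071e+5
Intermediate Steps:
x(n, Z) = n²
r = 93 (r = -½*(-186) = 93)
t = 379 (t = -1*(-379) = 379)
P(H) = 93/(759/2 + H²) (P(H) = 93/((H² + H/(H + H)) + 379) = 93/((H² + H/((2*H))) + 379) = 93/((H² + (1/(2*H))*H) + 379) = 93/((H² + ½) + 379) = 93/((½ + H²) + 379) = 93/(759/2 + H²))
-160706 - P(x(20, 3)) = -160706 - 186/(759 + 2*(20²)²) = -160706 - 186/(759 + 2*400²) = -160706 - 186/(759 + 2*160000) = -160706 - 186/(759 + 320000) = -160706 - 186/320759 = -51547896040/320759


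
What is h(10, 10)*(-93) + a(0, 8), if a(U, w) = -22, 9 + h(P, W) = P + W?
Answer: -1045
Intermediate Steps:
h(P, W) = -9 + P + W (h(P, W) = -9 + (P + W) = -9 + P + W)
h(10, 10)*(-93) + a(0, 8) = (-9 + 10 + 10)*(-93) - 22 = 11*(-93) - 22 = -1023 - 22 = -1045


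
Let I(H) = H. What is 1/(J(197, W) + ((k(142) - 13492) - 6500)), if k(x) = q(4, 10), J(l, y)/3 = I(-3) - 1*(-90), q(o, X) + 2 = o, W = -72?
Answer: -1/19729 ≈ -5.0687e-5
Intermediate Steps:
q(o, X) = -2 + o
J(l, y) = 261 (J(l, y) = 3*(-3 - 1*(-90)) = 3*(-3 + 90) = 3*87 = 261)
k(x) = 2 (k(x) = -2 + 4 = 2)
1/(J(197, W) + ((k(142) - 13492) - 6500)) = 1/(261 + ((2 - 13492) - 6500)) = 1/(261 + (-13490 - 6500)) = 1/(261 - 19990) = 1/(-19729) = -1/19729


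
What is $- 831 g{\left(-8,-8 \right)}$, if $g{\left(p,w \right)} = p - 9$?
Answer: $14127$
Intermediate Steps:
$g{\left(p,w \right)} = -9 + p$
$- 831 g{\left(-8,-8 \right)} = - 831 \left(-9 - 8\right) = \left(-831\right) \left(-17\right) = 14127$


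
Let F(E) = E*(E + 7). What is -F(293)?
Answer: -87900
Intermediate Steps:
F(E) = E*(7 + E)
-F(293) = -293*(7 + 293) = -293*300 = -1*87900 = -87900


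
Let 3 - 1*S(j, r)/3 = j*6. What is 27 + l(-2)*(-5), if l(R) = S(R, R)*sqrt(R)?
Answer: 27 - 225*I*sqrt(2) ≈ 27.0 - 318.2*I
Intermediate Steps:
S(j, r) = 9 - 18*j (S(j, r) = 9 - 3*j*6 = 9 - 18*j)
l(R) = sqrt(R)*(9 - 18*R) (l(R) = (9 - 18*R)*sqrt(R) = sqrt(R)*(9 - 18*R))
27 + l(-2)*(-5) = 27 + (sqrt(-2)*(9 - 18*(-2)))*(-5) = 27 + ((I*sqrt(2))*(9 + 36))*(-5) = 27 + ((I*sqrt(2))*45)*(-5) = 27 + (45*I*sqrt(2))*(-5) = 27 - 225*I*sqrt(2)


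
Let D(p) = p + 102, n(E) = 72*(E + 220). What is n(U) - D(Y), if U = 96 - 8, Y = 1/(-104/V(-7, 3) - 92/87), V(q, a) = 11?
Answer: 222065397/10060 ≈ 22074.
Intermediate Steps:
Y = -957/10060 (Y = 1/(-104/11 - 92/87) = 1/(-10060/957) = -957/10060 ≈ -0.095129)
U = 88
n(E) = 15840 + 72*E (n(E) = 72*(220 + E) = 15840 + 72*E)
D(p) = 102 + p
n(U) - D(Y) = (15840 + 72*88) - (102 - 957/10060) = (15840 + 6336) - 1*1025163/10060 = 22176 - 1025163/10060 = 222065397/10060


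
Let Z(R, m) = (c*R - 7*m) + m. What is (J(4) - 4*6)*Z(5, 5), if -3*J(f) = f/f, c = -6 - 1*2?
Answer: 5110/3 ≈ 1703.3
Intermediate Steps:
c = -8 (c = -6 - 2 = -8)
J(f) = -1/3 (J(f) = -f/(3*f) = -1/3*1 = -1/3)
Z(R, m) = -8*R - 6*m (Z(R, m) = (-8*R - 7*m) + m = -8*R - 6*m)
(J(4) - 4*6)*Z(5, 5) = (-1/3 - 4*6)*(-8*5 - 6*5) = (-1/3 - 24)*(-40 - 30) = -73/3*(-70) = 5110/3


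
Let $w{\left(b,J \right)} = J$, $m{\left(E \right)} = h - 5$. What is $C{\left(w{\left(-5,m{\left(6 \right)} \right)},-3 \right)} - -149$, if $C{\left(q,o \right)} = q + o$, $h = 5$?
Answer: $146$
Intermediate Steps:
$m{\left(E \right)} = 0$ ($m{\left(E \right)} = 5 - 5 = 0$)
$C{\left(q,o \right)} = o + q$
$C{\left(w{\left(-5,m{\left(6 \right)} \right)},-3 \right)} - -149 = \left(-3 + 0\right) - -149 = -3 + 149 = 146$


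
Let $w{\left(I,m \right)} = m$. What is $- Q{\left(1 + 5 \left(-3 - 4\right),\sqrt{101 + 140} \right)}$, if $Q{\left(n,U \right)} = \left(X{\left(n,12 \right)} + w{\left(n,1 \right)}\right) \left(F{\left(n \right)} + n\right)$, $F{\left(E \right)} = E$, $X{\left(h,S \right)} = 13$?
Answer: $952$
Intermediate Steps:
$Q{\left(n,U \right)} = 28 n$ ($Q{\left(n,U \right)} = \left(13 + 1\right) \left(n + n\right) = 14 \cdot 2 n = 28 n$)
$- Q{\left(1 + 5 \left(-3 - 4\right),\sqrt{101 + 140} \right)} = - 28 \left(1 + 5 \left(-3 - 4\right)\right) = - 28 \left(1 + 5 \left(-7\right)\right) = - 28 \left(1 - 35\right) = - 28 \left(-34\right) = \left(-1\right) \left(-952\right) = 952$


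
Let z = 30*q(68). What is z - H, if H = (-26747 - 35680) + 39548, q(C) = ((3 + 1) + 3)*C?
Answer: 37159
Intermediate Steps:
q(C) = 7*C (q(C) = (4 + 3)*C = 7*C)
z = 14280 (z = 30*(7*68) = 30*476 = 14280)
H = -22879 (H = -62427 + 39548 = -22879)
z - H = 14280 - 1*(-22879) = 14280 + 22879 = 37159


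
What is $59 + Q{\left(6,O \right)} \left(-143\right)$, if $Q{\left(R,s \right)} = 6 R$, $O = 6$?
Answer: $-5089$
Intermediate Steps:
$59 + Q{\left(6,O \right)} \left(-143\right) = 59 + 6 \cdot 6 \left(-143\right) = 59 + 36 \left(-143\right) = 59 - 5148 = -5089$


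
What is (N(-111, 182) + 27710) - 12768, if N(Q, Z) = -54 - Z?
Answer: 14706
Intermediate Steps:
(N(-111, 182) + 27710) - 12768 = ((-54 - 1*182) + 27710) - 12768 = ((-54 - 182) + 27710) - 12768 = (-236 + 27710) - 12768 = 27474 - 12768 = 14706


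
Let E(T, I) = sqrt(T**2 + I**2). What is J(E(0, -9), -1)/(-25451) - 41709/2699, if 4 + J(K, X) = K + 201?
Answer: -1062091753/68692249 ≈ -15.462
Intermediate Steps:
E(T, I) = sqrt(I**2 + T**2)
J(K, X) = 197 + K (J(K, X) = -4 + (K + 201) = -4 + (201 + K) = 197 + K)
J(E(0, -9), -1)/(-25451) - 41709/2699 = (197 + sqrt((-9)**2 + 0**2))/(-25451) - 41709/2699 = (197 + sqrt(81 + 0))*(-1/25451) - 41709*1/2699 = (197 + sqrt(81))*(-1/25451) - 41709/2699 = (197 + 9)*(-1/25451) - 41709/2699 = 206*(-1/25451) - 41709/2699 = -206/25451 - 41709/2699 = -1062091753/68692249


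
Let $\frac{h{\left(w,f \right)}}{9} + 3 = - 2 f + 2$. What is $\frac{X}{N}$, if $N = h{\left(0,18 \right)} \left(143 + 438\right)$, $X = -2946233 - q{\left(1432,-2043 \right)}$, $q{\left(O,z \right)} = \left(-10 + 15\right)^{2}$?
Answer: $\frac{46766}{3071} \approx 15.228$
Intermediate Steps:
$q{\left(O,z \right)} = 25$ ($q{\left(O,z \right)} = 5^{2} = 25$)
$h{\left(w,f \right)} = -9 - 18 f$ ($h{\left(w,f \right)} = -27 + 9 \left(- 2 f + 2\right) = -27 + 9 \left(2 - 2 f\right) = -27 - \left(-18 + 18 f\right) = -9 - 18 f$)
$X = -2946258$ ($X = -2946233 - 25 = -2946258$)
$N = -193473$ ($N = \left(-9 - 324\right) \left(143 + 438\right) = \left(-9 - 324\right) 581 = \left(-333\right) 581 = -193473$)
$\frac{X}{N} = - \frac{2946258}{-193473} = \left(-2946258\right) \left(- \frac{1}{193473}\right) = \frac{46766}{3071}$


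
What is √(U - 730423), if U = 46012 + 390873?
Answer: I*√293538 ≈ 541.79*I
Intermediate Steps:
U = 436885
√(U - 730423) = √(436885 - 730423) = √(-293538) = I*√293538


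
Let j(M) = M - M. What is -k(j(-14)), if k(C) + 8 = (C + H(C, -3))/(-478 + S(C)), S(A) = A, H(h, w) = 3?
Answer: 3827/478 ≈ 8.0063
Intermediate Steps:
j(M) = 0
k(C) = -8 + (3 + C)/(-478 + C) (k(C) = -8 + (C + 3)/(-478 + C) = -8 + (3 + C)/(-478 + C))
-k(j(-14)) = -(3827 - 7*0)/(-478 + 0) = -(3827 + 0)/(-478) = -(-1)*3827/478 = -1*(-3827/478) = 3827/478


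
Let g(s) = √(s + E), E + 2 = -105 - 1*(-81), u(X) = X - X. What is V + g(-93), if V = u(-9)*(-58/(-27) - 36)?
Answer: I*√119 ≈ 10.909*I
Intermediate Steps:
u(X) = 0
V = 0 (V = 0*(-58/(-27) - 36) = 0*(-58*(-1/27) - 36) = 0*(58/27 - 36) = 0*(-914/27) = 0)
E = -26 (E = -2 + (-105 - 1*(-81)) = -2 + (-105 + 81) = -2 - 24 = -26)
g(s) = √(-26 + s) (g(s) = √(s - 26) = √(-26 + s))
V + g(-93) = 0 + √(-26 - 93) = 0 + √(-119) = 0 + I*√119 = I*√119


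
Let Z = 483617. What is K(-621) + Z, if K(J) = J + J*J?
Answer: 868637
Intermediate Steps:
K(J) = J + J²
K(-621) + Z = -621*(1 - 621) + 483617 = -621*(-620) + 483617 = 385020 + 483617 = 868637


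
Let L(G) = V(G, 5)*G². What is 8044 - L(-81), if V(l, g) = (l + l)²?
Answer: -172178840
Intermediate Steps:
V(l, g) = 4*l² (V(l, g) = (2*l)² = 4*l²)
L(G) = 4*G⁴ (L(G) = (4*G²)*G² = 4*G⁴)
8044 - L(-81) = 8044 - 4*(-81)⁴ = 8044 - 4*43046721 = 8044 - 1*172186884 = 8044 - 172186884 = -172178840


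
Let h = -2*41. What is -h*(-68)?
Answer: -5576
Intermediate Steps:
h = -82
-h*(-68) = -(-82)*(-68) = -1*5576 = -5576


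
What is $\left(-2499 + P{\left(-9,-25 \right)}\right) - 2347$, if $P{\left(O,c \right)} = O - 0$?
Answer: $-4855$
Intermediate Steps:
$P{\left(O,c \right)} = O$ ($P{\left(O,c \right)} = O + 0 = O$)
$\left(-2499 + P{\left(-9,-25 \right)}\right) - 2347 = \left(-2499 - 9\right) - 2347 = -2508 - 2347 = -4855$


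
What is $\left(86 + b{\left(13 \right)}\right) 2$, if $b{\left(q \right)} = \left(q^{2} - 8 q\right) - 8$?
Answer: $286$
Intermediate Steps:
$b{\left(q \right)} = -8 + q^{2} - 8 q$
$\left(86 + b{\left(13 \right)}\right) 2 = \left(86 - \left(112 - 169\right)\right) 2 = \left(86 - -57\right) 2 = \left(86 + 57\right) 2 = 143 \cdot 2 = 286$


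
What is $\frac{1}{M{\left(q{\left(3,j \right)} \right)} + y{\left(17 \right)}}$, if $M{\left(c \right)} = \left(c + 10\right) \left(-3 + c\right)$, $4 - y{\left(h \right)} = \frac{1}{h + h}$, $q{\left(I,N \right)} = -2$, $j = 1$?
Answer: $- \frac{34}{1225} \approx -0.027755$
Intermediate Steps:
$y{\left(h \right)} = 4 - \frac{1}{2 h}$ ($y{\left(h \right)} = 4 - \frac{1}{h + h} = 4 - \frac{1}{2 h}$)
$M{\left(c \right)} = \left(-3 + c\right) \left(10 + c\right)$ ($M{\left(c \right)} = \left(10 + c\right) \left(-3 + c\right) = \left(-3 + c\right) \left(10 + c\right)$)
$\frac{1}{M{\left(q{\left(3,j \right)} \right)} + y{\left(17 \right)}} = \frac{1}{\left(-30 + \left(-2\right)^{2} + 7 \left(-2\right)\right) + \left(4 - \frac{1}{2 \cdot 17}\right)} = \frac{1}{\left(-30 + 4 - 14\right) + \left(4 - \frac{1}{34}\right)} = \frac{1}{-40 + \left(4 - \frac{1}{34}\right)} = \frac{1}{-40 + \frac{135}{34}} = \frac{1}{- \frac{1225}{34}} = - \frac{34}{1225}$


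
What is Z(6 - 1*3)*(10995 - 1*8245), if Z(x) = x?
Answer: 8250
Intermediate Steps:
Z(6 - 1*3)*(10995 - 1*8245) = (6 - 1*3)*(10995 - 1*8245) = (6 - 3)*(10995 - 8245) = 3*2750 = 8250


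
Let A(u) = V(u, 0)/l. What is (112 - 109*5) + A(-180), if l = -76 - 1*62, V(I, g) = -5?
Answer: -59749/138 ≈ -432.96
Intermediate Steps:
l = -138 (l = -76 - 62 = -138)
A(u) = 5/138 (A(u) = -5/(-138) = -5*(-1/138) = 5/138)
(112 - 109*5) + A(-180) = (112 - 109*5) + 5/138 = (112 - 545) + 5/138 = -433 + 5/138 = -59749/138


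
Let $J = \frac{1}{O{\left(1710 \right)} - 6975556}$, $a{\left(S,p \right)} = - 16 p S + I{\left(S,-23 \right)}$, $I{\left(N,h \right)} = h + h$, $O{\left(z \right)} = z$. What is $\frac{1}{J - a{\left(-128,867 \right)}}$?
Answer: $- \frac{6973846}{12382551742221} \approx -5.632 \cdot 10^{-7}$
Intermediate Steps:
$I{\left(N,h \right)} = 2 h$
$a{\left(S,p \right)} = -46 - 16 S p$ ($a{\left(S,p \right)} = - 16 p S + 2 \left(-23\right) = - 16 S p - 46 = -46 - 16 S p$)
$J = - \frac{1}{6973846}$ ($J = \frac{1}{1710 - 6975556} = \frac{1}{-6973846} = - \frac{1}{6973846} \approx -1.4339 \cdot 10^{-7}$)
$\frac{1}{J - a{\left(-128,867 \right)}} = \frac{1}{- \frac{1}{6973846} - \left(-46 - \left(-2048\right) 867\right)} = \frac{1}{- \frac{1}{6973846} - \left(-46 + 1775616\right)} = \frac{1}{- \frac{1}{6973846} - 1775570} = \frac{1}{- \frac{12382551742221}{6973846}} = - \frac{6973846}{12382551742221}$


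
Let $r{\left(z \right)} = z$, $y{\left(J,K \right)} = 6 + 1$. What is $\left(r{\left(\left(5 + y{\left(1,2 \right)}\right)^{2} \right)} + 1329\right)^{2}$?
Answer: $2169729$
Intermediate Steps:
$y{\left(J,K \right)} = 7$
$\left(r{\left(\left(5 + y{\left(1,2 \right)}\right)^{2} \right)} + 1329\right)^{2} = \left(\left(5 + 7\right)^{2} + 1329\right)^{2} = \left(12^{2} + 1329\right)^{2} = \left(144 + 1329\right)^{2} = 1473^{2} = 2169729$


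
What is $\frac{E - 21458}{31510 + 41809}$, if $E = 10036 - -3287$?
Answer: $- \frac{8135}{73319} \approx -0.11095$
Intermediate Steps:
$E = 13323$ ($E = 10036 + 3287 = 13323$)
$\frac{E - 21458}{31510 + 41809} = \frac{13323 - 21458}{31510 + 41809} = - \frac{8135}{73319}$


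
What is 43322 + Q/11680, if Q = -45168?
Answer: 31622237/730 ≈ 43318.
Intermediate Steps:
43322 + Q/11680 = 43322 - 45168/11680 = 43322 - 45168*1/11680 = 43322 - 2823/730 = 31622237/730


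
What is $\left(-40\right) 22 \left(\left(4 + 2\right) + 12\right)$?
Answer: $-15840$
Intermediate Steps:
$\left(-40\right) 22 \left(\left(4 + 2\right) + 12\right) = - 880 \left(6 + 12\right) = \left(-880\right) 18 = -15840$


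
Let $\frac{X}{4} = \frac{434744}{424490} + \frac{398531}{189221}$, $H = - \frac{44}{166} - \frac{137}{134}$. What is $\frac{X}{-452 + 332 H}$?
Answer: $- \frac{16846152947138}{1183189441542845} \approx -0.014238$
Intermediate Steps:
$H = - \frac{14319}{11122}$ ($H = \left(-44\right) \frac{1}{166} - \frac{137}{134} = - \frac{22}{83} - \frac{137}{134} = - \frac{14319}{11122} \approx -1.2874$)
$X = \frac{502870237228}{40161211145}$ ($X = 4 \left(\frac{434744}{424490} + \frac{398531}{189221}\right) = 4 \left(434744 \cdot \frac{1}{424490} + 398531 \cdot \frac{1}{189221}\right) = 4 \left(\frac{217372}{212245} + \frac{398531}{189221}\right) = 4 \cdot \frac{125717559307}{40161211145} = \frac{502870237228}{40161211145} \approx 12.521$)
$\frac{X}{-452 + 332 H} = \frac{502870237228}{40161211145 \left(-452 + 332 \left(- \frac{14319}{11122}\right)\right)} = \frac{502870237228}{40161211145 \left(-452 - \frac{28638}{67}\right)} = \frac{502870237228}{40161211145 \left(- \frac{58922}{67}\right)} = \frac{502870237228}{40161211145} \left(- \frac{67}{58922}\right) = - \frac{16846152947138}{1183189441542845}$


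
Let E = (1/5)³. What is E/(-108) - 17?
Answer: -229501/13500 ≈ -17.000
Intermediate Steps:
E = 1/125 (E = (1*(⅕))³ = (⅕)³ = 1/125 ≈ 0.0080000)
E/(-108) - 17 = (1/125)/(-108) - 17 = (1/125)*(-1/108) - 17 = -1/13500 - 17 = -229501/13500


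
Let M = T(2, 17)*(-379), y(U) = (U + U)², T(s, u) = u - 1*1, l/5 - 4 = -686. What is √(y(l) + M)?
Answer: 4*√2906646 ≈ 6819.6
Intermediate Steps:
l = -3410 (l = 20 + 5*(-686) = 20 - 3430 = -3410)
T(s, u) = -1 + u (T(s, u) = u - 1 = -1 + u)
y(U) = 4*U² (y(U) = (2*U)² = 4*U²)
M = -6064 (M = (-1 + 17)*(-379) = 16*(-379) = -6064)
√(y(l) + M) = √(4*(-3410)² - 6064) = √(4*11628100 - 6064) = √(46512400 - 6064) = √46506336 = 4*√2906646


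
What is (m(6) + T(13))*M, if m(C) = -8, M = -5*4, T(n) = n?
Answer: -100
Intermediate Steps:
M = -20
(m(6) + T(13))*M = (-8 + 13)*(-20) = 5*(-20) = -100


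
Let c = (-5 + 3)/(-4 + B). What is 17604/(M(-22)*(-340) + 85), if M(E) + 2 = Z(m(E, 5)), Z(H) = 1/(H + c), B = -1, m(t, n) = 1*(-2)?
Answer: 35208/1955 ≈ 18.009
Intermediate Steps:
m(t, n) = -2
c = ⅖ (c = (-5 + 3)/(-4 - 1) = -2/(-5) = -2*(-⅕) = ⅖ ≈ 0.40000)
Z(H) = 1/(⅖ + H) (Z(H) = 1/(H + ⅖) = 1/(⅖ + H))
M(E) = -21/8 (M(E) = -2 + 5/(2 + 5*(-2)) = -2 + 5/(2 - 10) = -2 + 5/(-8) = -2 + 5*(-⅛) = -2 - 5/8 = -21/8)
17604/(M(-22)*(-340) + 85) = 17604/(-21/8*(-340) + 85) = 17604/(1785/2 + 85) = 17604/(1955/2) = 17604*(2/1955) = 35208/1955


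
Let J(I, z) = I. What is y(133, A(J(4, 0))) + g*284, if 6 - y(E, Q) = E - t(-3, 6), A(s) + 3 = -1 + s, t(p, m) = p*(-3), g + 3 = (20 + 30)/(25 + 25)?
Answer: -686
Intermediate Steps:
g = -2 (g = -3 + (20 + 30)/(25 + 25) = -3 + 50/50 = -3 + 50*(1/50) = -3 + 1 = -2)
t(p, m) = -3*p
A(s) = -4 + s (A(s) = -3 + (-1 + s) = -4 + s)
y(E, Q) = 15 - E (y(E, Q) = 6 - (E - (-3)*(-3)) = 6 - (E - 1*9) = 6 - (E - 9) = 6 - (-9 + E) = 6 + (9 - E) = 15 - E)
y(133, A(J(4, 0))) + g*284 = (15 - 1*133) - 2*284 = (15 - 133) - 568 = -118 - 568 = -686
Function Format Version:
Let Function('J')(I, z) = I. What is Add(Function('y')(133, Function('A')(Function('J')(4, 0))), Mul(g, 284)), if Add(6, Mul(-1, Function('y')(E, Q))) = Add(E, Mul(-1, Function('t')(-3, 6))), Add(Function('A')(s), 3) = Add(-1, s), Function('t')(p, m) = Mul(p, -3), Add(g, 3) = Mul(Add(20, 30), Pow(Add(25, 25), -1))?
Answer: -686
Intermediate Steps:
g = -2 (g = Add(-3, Mul(Add(20, 30), Pow(Add(25, 25), -1))) = Add(-3, Mul(50, Pow(50, -1))) = Add(-3, Mul(50, Rational(1, 50))) = Add(-3, 1) = -2)
Function('t')(p, m) = Mul(-3, p)
Function('A')(s) = Add(-4, s) (Function('A')(s) = Add(-3, Add(-1, s)) = Add(-4, s))
Function('y')(E, Q) = Add(15, Mul(-1, E)) (Function('y')(E, Q) = Add(6, Mul(-1, Add(E, Mul(-1, Mul(-3, -3))))) = Add(6, Mul(-1, Add(E, Mul(-1, 9)))) = Add(6, Mul(-1, Add(E, -9))) = Add(6, Mul(-1, Add(-9, E))) = Add(6, Add(9, Mul(-1, E))) = Add(15, Mul(-1, E)))
Add(Function('y')(133, Function('A')(Function('J')(4, 0))), Mul(g, 284)) = Add(Add(15, Mul(-1, 133)), Mul(-2, 284)) = Add(Add(15, -133), -568) = Add(-118, -568) = -686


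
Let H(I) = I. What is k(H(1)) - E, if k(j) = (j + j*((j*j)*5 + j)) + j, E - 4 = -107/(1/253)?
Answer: 27075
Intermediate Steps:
E = -27067 (E = 4 - 107/(1/253) = 4 - 107/1/253 = 4 - 107*253 = 4 - 27071 = -27067)
k(j) = 2*j + j*(j + 5*j²) (k(j) = (j + j*(j²*5 + j)) + j = (j + j*(5*j² + j)) + j = (j + j*(j + 5*j²)) + j = 2*j + j*(j + 5*j²))
k(H(1)) - E = 1*(2 + 1 + 5*1²) - 1*(-27067) = 1*(2 + 1 + 5*1) + 27067 = 1*(2 + 1 + 5) + 27067 = 1*8 + 27067 = 8 + 27067 = 27075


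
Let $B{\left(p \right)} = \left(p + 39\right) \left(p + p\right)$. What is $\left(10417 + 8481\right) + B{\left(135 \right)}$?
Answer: $65878$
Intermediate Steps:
$B{\left(p \right)} = 2 p \left(39 + p\right)$ ($B{\left(p \right)} = \left(39 + p\right) 2 p = 2 p \left(39 + p\right)$)
$\left(10417 + 8481\right) + B{\left(135 \right)} = \left(10417 + 8481\right) + 2 \cdot 135 \left(39 + 135\right) = 18898 + 2 \cdot 135 \cdot 174 = 18898 + 46980 = 65878$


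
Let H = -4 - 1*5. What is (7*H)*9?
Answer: -567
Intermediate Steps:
H = -9 (H = -4 - 5 = -9)
(7*H)*9 = (7*(-9))*9 = -63*9 = -567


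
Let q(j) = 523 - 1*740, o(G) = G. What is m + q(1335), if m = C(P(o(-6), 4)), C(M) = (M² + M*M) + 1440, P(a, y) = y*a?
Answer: 2375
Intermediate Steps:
q(j) = -217 (q(j) = 523 - 740 = -217)
P(a, y) = a*y
C(M) = 1440 + 2*M² (C(M) = (M² + M²) + 1440 = 2*M² + 1440 = 1440 + 2*M²)
m = 2592 (m = 1440 + 2*(-6*4)² = 1440 + 2*(-24)² = 1440 + 2*576 = 1440 + 1152 = 2592)
m + q(1335) = 2592 - 217 = 2375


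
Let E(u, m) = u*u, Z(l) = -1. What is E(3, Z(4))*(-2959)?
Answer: -26631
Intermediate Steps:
E(u, m) = u²
E(3, Z(4))*(-2959) = 3²*(-2959) = 9*(-2959) = -26631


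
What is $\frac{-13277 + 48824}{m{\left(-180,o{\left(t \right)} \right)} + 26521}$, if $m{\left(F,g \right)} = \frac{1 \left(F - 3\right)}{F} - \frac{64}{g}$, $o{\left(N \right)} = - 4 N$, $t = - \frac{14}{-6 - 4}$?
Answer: $\frac{14929740}{11144047} \approx 1.3397$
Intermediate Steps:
$t = \frac{7}{5}$ ($t = - \frac{14}{-10} = \left(-14\right) \left(- \frac{1}{10}\right) = \frac{7}{5} \approx 1.4$)
$m{\left(F,g \right)} = - \frac{64}{g} + \frac{-3 + F}{F}$ ($m{\left(F,g \right)} = \frac{1 \left(-3 + F\right)}{F} - \frac{64}{g} = \frac{-3 + F}{F} - \frac{64}{g} = - \frac{64}{g} + \frac{-3 + F}{F}$)
$\frac{-13277 + 48824}{m{\left(-180,o{\left(t \right)} \right)} + 26521} = \frac{-13277 + 48824}{\left(1 - \frac{64}{\left(-4\right) \frac{7}{5}} - \frac{3}{-180}\right) + 26521} = \frac{35547}{\left(1 - \frac{64}{- \frac{28}{5}} - - \frac{1}{60}\right) + 26521} = \frac{35547}{\left(1 - - \frac{80}{7} + \frac{1}{60}\right) + 26521} = \frac{35547}{\left(1 + \frac{80}{7} + \frac{1}{60}\right) + 26521} = \frac{35547}{\frac{5227}{420} + 26521} = \frac{35547}{\frac{11144047}{420}} = 35547 \cdot \frac{420}{11144047} = \frac{14929740}{11144047}$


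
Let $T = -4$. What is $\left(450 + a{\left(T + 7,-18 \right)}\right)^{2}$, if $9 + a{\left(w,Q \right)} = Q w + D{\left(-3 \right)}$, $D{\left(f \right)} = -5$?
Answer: $145924$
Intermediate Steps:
$a{\left(w,Q \right)} = -14 + Q w$ ($a{\left(w,Q \right)} = -9 + \left(Q w - 5\right) = -9 + \left(-5 + Q w\right) = -14 + Q w$)
$\left(450 + a{\left(T + 7,-18 \right)}\right)^{2} = \left(450 - \left(14 + 18 \left(-4 + 7\right)\right)\right)^{2} = \left(450 - 68\right)^{2} = 382^{2} = 145924$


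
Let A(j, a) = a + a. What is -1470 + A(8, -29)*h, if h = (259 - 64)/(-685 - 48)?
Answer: -1066200/733 ≈ -1454.6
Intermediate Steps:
A(j, a) = 2*a
h = -195/733 (h = 195/(-733) = 195*(-1/733) = -195/733 ≈ -0.26603)
-1470 + A(8, -29)*h = -1470 + (2*(-29))*(-195/733) = -1470 - 58*(-195/733) = -1470 + 11310/733 = -1066200/733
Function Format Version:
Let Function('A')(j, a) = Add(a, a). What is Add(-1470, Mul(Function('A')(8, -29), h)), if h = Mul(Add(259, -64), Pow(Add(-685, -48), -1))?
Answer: Rational(-1066200, 733) ≈ -1454.6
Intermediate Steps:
Function('A')(j, a) = Mul(2, a)
h = Rational(-195, 733) (h = Mul(195, Pow(-733, -1)) = Mul(195, Rational(-1, 733)) = Rational(-195, 733) ≈ -0.26603)
Add(-1470, Mul(Function('A')(8, -29), h)) = Add(-1470, Mul(Mul(2, -29), Rational(-195, 733))) = Add(-1470, Mul(-58, Rational(-195, 733))) = Add(-1470, Rational(11310, 733)) = Rational(-1066200, 733)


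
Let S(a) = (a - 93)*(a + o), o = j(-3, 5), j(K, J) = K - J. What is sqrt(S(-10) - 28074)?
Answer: 2*I*sqrt(6555) ≈ 161.93*I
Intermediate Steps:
o = -8 (o = -3 - 1*5 = -3 - 5 = -8)
S(a) = (-93 + a)*(-8 + a) (S(a) = (a - 93)*(a - 8) = (-93 + a)*(-8 + a))
sqrt(S(-10) - 28074) = sqrt((744 + (-10)**2 - 101*(-10)) - 28074) = sqrt((744 + 100 + 1010) - 28074) = sqrt(1854 - 28074) = sqrt(-26220) = 2*I*sqrt(6555)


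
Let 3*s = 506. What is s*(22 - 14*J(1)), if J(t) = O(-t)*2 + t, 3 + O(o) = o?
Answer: 20240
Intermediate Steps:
s = 506/3 (s = (⅓)*506 = 506/3 ≈ 168.67)
O(o) = -3 + o
J(t) = -6 - t (J(t) = (-3 - t)*2 + t = (-6 - 2*t) + t = -6 - t)
s*(22 - 14*J(1)) = 506*(22 - 14*(-6 - 1*1))/3 = 506*(22 - 14*(-6 - 1))/3 = 506*(22 - 14*(-7))/3 = 506*(22 + 98)/3 = (506/3)*120 = 20240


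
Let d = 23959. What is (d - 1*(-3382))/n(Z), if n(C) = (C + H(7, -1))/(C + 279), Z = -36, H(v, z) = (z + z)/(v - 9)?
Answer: -6643863/35 ≈ -1.8982e+5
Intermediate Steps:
H(v, z) = 2*z/(-9 + v) (H(v, z) = (2*z)/(-9 + v) = 2*z/(-9 + v))
n(C) = (1 + C)/(279 + C) (n(C) = (C + 2*(-1)/(-9 + 7))/(C + 279) = (C + 2*(-1)/(-2))/(279 + C) = (C + 2*(-1)*(-½))/(279 + C) = (C + 1)/(279 + C) = (1 + C)/(279 + C))
(d - 1*(-3382))/n(Z) = (23959 - 1*(-3382))/(((1 - 36)/(279 - 36))) = (23959 + 3382)/((-35/243)) = 27341/(((1/243)*(-35))) = 27341/(-35/243) = 27341*(-243/35) = -6643863/35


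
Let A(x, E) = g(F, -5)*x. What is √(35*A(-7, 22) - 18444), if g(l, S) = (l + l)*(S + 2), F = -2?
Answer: 18*I*√66 ≈ 146.23*I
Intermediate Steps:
g(l, S) = 2*l*(2 + S) (g(l, S) = (2*l)*(2 + S) = 2*l*(2 + S))
A(x, E) = 12*x (A(x, E) = (2*(-2)*(2 - 5))*x = (2*(-2)*(-3))*x = 12*x)
√(35*A(-7, 22) - 18444) = √(35*(12*(-7)) - 18444) = √(35*(-84) - 18444) = √(-2940 - 18444) = √(-21384) = 18*I*√66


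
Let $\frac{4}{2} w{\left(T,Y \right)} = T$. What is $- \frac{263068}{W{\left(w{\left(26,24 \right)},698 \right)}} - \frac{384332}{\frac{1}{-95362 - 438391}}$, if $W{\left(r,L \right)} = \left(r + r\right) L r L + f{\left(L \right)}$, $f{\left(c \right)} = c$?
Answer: $\frac{16890646221461867166}{82337825} \approx 2.0514 \cdot 10^{11}$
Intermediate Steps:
$w{\left(T,Y \right)} = \frac{T}{2}$
$W{\left(r,L \right)} = L + 2 L^{2} r^{2}$ ($W{\left(r,L \right)} = \left(r + r\right) L r L + L = 2 r L r L + L = 2 L r r L + L = 2 L r^{2} L + L = 2 L^{2} r^{2} + L = L + 2 L^{2} r^{2}$)
$- \frac{263068}{W{\left(w{\left(26,24 \right)},698 \right)}} - \frac{384332}{\frac{1}{-95362 - 438391}} = - \frac{263068}{698 \left(1 + 2 \cdot 698 \left(\frac{1}{2} \cdot 26\right)^{2}\right)} - \frac{384332}{\frac{1}{-95362 - 438391}} = - \frac{263068}{698 \left(1 + 2 \cdot 698 \cdot 13^{2}\right)} - \frac{384332}{\frac{1}{-533753}} = - \frac{263068}{698 \left(1 + 2 \cdot 698 \cdot 169\right)} - \frac{384332}{- \frac{1}{533753}} = - \frac{263068}{698 \left(1 + 235924\right)} - -205138357996 = - \frac{263068}{698 \cdot 235925} + 205138357996 = - \frac{263068}{164675650} + 205138357996 = \left(-263068\right) \frac{1}{164675650} + 205138357996 = - \frac{131534}{82337825} + 205138357996 = \frac{16890646221461867166}{82337825}$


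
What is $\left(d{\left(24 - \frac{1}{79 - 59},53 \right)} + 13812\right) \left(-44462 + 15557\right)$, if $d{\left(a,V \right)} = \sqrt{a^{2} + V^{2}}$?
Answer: $-399235860 - \frac{5781 \sqrt{1353041}}{4} \approx -4.0092 \cdot 10^{8}$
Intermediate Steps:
$d{\left(a,V \right)} = \sqrt{V^{2} + a^{2}}$
$\left(d{\left(24 - \frac{1}{79 - 59},53 \right)} + 13812\right) \left(-44462 + 15557\right) = \left(\sqrt{53^{2} + \left(24 - \frac{1}{79 - 59}\right)^{2}} + 13812\right) \left(-44462 + 15557\right) = \left(\sqrt{2809 + \left(24 - \frac{1}{20}\right)^{2}} + 13812\right) \left(-28905\right) = \left(\sqrt{2809 + \left(\frac{479}{20}\right)^{2}} + 13812\right) \left(-28905\right) = \left(\sqrt{2809 + \frac{229441}{400}} + 13812\right) \left(-28905\right) = \left(\sqrt{\frac{1353041}{400}} + 13812\right) \left(-28905\right) = \left(\frac{\sqrt{1353041}}{20} + 13812\right) \left(-28905\right) = \left(13812 + \frac{\sqrt{1353041}}{20}\right) \left(-28905\right) = -399235860 - \frac{5781 \sqrt{1353041}}{4}$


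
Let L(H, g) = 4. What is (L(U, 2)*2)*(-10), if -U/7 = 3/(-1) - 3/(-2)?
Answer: -80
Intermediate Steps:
U = 21/2 (U = -7*(3/(-1) - 3/(-2)) = -7*(3*(-1) - 3*(-½)) = -7*(-3 + 3/2) = -7*(-3/2) = 21/2 ≈ 10.500)
(L(U, 2)*2)*(-10) = (4*2)*(-10) = 8*(-10) = -80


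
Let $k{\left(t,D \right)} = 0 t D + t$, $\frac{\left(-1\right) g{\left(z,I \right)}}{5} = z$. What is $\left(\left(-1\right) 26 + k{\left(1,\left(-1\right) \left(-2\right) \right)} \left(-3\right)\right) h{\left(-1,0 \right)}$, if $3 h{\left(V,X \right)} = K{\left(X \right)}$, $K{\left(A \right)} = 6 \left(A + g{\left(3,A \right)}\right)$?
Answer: $870$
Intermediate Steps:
$g{\left(z,I \right)} = - 5 z$
$k{\left(t,D \right)} = t$ ($k{\left(t,D \right)} = 0 D + t = 0 + t = t$)
$K{\left(A \right)} = -90 + 6 A$ ($K{\left(A \right)} = 6 \left(A - 15\right) = 6 \left(-15 + A\right) = -90 + 6 A$)
$h{\left(V,X \right)} = -30 + 2 X$ ($h{\left(V,X \right)} = \frac{-90 + 6 X}{3} = -30 + 2 X$)
$\left(\left(-1\right) 26 + k{\left(1,\left(-1\right) \left(-2\right) \right)} \left(-3\right)\right) h{\left(-1,0 \right)} = \left(\left(-1\right) 26 + 1 \left(-3\right)\right) \left(-30 + 2 \cdot 0\right) = \left(-26 - 3\right) \left(-30 + 0\right) = \left(-29\right) \left(-30\right) = 870$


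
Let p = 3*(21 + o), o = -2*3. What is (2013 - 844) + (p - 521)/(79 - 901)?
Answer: 480697/411 ≈ 1169.6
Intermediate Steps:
o = -6
p = 45 (p = 3*(21 - 6) = 3*15 = 45)
(2013 - 844) + (p - 521)/(79 - 901) = (2013 - 844) + (45 - 521)/(79 - 901) = 1169 - 476/(-822) = 1169 - 476*(-1/822) = 1169 + 238/411 = 480697/411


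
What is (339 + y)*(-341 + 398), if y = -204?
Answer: 7695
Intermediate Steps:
(339 + y)*(-341 + 398) = (339 - 204)*(-341 + 398) = 135*57 = 7695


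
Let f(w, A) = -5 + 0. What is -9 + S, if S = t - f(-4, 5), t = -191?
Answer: -195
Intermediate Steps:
f(w, A) = -5
S = -186 (S = -191 - 1*(-5) = -191 + 5 = -186)
-9 + S = -9 - 186 = -195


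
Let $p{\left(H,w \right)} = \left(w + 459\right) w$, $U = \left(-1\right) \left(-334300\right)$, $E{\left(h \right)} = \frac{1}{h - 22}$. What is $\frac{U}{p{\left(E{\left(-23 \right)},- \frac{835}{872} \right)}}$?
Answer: $- \frac{50839274240}{66701971} \approx -762.19$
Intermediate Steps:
$E{\left(h \right)} = \frac{1}{-22 + h}$
$U = 334300$
$p{\left(H,w \right)} = w \left(459 + w\right)$ ($p{\left(H,w \right)} = \left(459 + w\right) w = w \left(459 + w\right)$)
$\frac{U}{p{\left(E{\left(-23 \right)},- \frac{835}{872} \right)}} = \frac{334300}{- \frac{835}{872} \left(459 - \frac{835}{872}\right)} = \frac{334300}{\left(-835\right) \frac{1}{872} \left(459 - \frac{835}{872}\right)} = \frac{334300}{\left(- \frac{835}{872}\right) \left(459 - \frac{835}{872}\right)} = \frac{334300}{\left(- \frac{835}{872}\right) \frac{399413}{872}} = \frac{334300}{- \frac{333509855}{760384}} = 334300 \left(- \frac{760384}{333509855}\right) = - \frac{50839274240}{66701971}$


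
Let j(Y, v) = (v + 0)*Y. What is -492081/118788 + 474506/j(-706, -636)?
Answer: -180467789/58484334 ≈ -3.0857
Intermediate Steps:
j(Y, v) = Y*v (j(Y, v) = v*Y = Y*v)
-492081/118788 + 474506/j(-706, -636) = -492081/118788 + 474506/((-706*(-636))) = -492081*1/118788 + 474506/449016 = -8633/2084 + 474506*(1/449016) = -8633/2084 + 237253/224508 = -180467789/58484334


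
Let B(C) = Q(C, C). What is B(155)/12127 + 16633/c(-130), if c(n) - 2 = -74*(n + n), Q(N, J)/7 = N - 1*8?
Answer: 221508409/233347734 ≈ 0.94926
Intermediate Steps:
Q(N, J) = -56 + 7*N (Q(N, J) = 7*(N - 1*8) = 7*(N - 8) = 7*(-8 + N) = -56 + 7*N)
B(C) = -56 + 7*C
c(n) = 2 - 148*n (c(n) = 2 - 74*(n + n) = 2 - 148*n)
B(155)/12127 + 16633/c(-130) = (-56 + 7*155)/12127 + 16633/(2 - 148*(-130)) = (-56 + 1085)*(1/12127) + 16633/(2 + 19240) = 1029*(1/12127) + 16633/19242 = 1029/12127 + 16633*(1/19242) = 1029/12127 + 16633/19242 = 221508409/233347734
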